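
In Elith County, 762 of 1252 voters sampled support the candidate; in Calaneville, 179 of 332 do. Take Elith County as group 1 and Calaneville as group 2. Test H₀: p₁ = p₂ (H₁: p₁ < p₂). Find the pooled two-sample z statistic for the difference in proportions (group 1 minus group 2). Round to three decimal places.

z = 2.292

p̂₁ = 762/1252 ≈ 0.60863, p̂₂ = 179/332 ≈ 0.53916.
Pooled p̂ = (762+179)/(1252+332) = 941/1584 = 0.59407.
SE = √(p̂(1−p̂)(1/n₁+1/n₂)) = √(0.59407·0.40593·0.00381077) = √(0.000918974) = 0.03031.
z = (0.60863 − 0.53916)/0.03031 = 0.06947/0.03031 = 2.292.
p-value = P(Z < 2.292) ≈ 0.9890.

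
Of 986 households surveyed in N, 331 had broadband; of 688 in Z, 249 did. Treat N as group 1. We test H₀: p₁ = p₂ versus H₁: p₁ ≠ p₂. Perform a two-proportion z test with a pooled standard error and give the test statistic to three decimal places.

p̂₁ = 331/986 = 0.33570, p̂₂ = 249/688 = 0.36192.
Pooled p̂ = (331+249)/(986+688) = 580/1674 = 0.34648.
SE = √(0.22643 × 0.00246769) = 0.02364.
z = (0.33570 − 0.36192)/0.02364 = -0.02622/0.02364 = -1.109.
Two-sided p-value ≈ 2·Φ(−1.109) = 0.2674.

z = -1.109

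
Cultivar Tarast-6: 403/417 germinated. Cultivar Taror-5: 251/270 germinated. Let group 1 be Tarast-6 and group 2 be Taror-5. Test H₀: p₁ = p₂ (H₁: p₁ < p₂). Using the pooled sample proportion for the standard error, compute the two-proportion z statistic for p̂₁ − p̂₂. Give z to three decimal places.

p̂₁ = 403/417 ≈ 0.966427, p̂₂ = 251/270 ≈ 0.929630.
Pooled p̂ = (403+251)/(417+270) = 654/687 = 0.951965.
SE = √(0.0457276 × 0.00610179) = 0.016704.
z = (0.966427 − 0.929630)/0.016704 = 0.036797/0.016704 = 2.203.
p-value = P(Z < 2.203) ≈ 0.9862.

z = 2.203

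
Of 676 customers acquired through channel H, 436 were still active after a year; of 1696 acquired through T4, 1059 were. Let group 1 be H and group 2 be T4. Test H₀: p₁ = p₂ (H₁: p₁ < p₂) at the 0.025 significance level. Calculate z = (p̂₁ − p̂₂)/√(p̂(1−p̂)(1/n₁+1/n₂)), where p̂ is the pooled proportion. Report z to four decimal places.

p̂₁ = 436/676 = 0.644970, p̂₂ = 1059/1696 = 0.624410.
Pooled p̂ = (436+1059)/(676+1696) = 1495/2372 = 0.630270.
SE = √(p̂(1−p̂)(1/n₁+1/n₂)) = √(0.630270·0.369730·0.00206891) = √(0.000482118) = 0.021957.
z = (0.644970 − 0.624410)/0.021957 = 0.020560/0.021957 = 0.9364.
p-value = P(Z < 0.936) ≈ 0.8255. With α = 0.025, fail to reject H₀.

z = 0.9364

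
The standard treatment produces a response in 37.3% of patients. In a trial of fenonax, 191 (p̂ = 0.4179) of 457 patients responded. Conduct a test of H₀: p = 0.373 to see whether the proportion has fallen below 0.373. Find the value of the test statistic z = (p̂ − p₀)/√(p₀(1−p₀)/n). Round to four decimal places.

z = 1.9867

p̂ = 191/457 = 0.417943.
Under H₀, SE = √(0.373·0.627/457) = √(0.000511753) = 0.022622.
z = (0.417943 − 0.373)/0.022622 = 0.044943/0.022622 = 1.9867.
p-value = P(Z < 1.987) ≈ 0.9765.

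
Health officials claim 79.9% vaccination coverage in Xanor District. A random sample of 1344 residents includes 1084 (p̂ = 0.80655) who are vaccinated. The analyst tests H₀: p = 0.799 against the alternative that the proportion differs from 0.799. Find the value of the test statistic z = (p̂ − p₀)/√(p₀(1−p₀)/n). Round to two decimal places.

p̂ = 1084/1344 = 0.8065.
Standard error under H₀: √(0.799×0.201/1344) = 0.0109.
z = (0.8065 − 0.799)/0.0109 = 0.0075/0.0109 = 0.69.

z = 0.69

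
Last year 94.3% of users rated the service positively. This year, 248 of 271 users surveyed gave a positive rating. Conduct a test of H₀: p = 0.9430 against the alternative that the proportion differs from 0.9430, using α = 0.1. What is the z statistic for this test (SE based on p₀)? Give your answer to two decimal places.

z = -1.98

p̂ = 248/271 ≈ 0.9151.
Standard error under H₀: √(0.943×0.057/271) = 0.0141.
z = (0.9151 − 0.943)/0.0141 = -0.0279/0.0141 = -1.98.
Two-sided p-value ≈ 2·Φ(−1.979) = 0.0478, so at α = 0.1 we reject H₀.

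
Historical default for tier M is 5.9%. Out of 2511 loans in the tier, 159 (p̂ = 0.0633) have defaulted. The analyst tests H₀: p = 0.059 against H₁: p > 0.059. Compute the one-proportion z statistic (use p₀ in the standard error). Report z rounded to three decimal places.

p̂ = 159/2511 ≈ 0.06332.
Under H₀, SE = √(0.059·0.941/2511) = √(2.21103e-05) = 0.00470.
z = (0.06332 − 0.059)/0.00470 = 0.00432/0.00470 = 0.919.
p-value = P(Z > 0.919) ≈ 0.1790.

z = 0.919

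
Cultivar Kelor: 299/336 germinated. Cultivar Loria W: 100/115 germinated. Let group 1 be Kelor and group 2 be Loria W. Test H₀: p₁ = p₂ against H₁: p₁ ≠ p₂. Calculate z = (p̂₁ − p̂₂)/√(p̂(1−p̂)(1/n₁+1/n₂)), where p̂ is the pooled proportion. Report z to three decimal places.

p̂₁ = 299/336 ≈ 0.88988, p̂₂ = 100/115 ≈ 0.86957.
Pooled p̂ = (299+100)/(336+115) = 399/451 = 0.88470.
SE = √(0.102005 × 0.0116718) = 0.03450.
z = (0.88988 − 0.86957)/0.03450 = 0.02031/0.03450 = 0.589.
p-value = 2·P(Z > 0.589) ≈ 0.5560.

z = 0.589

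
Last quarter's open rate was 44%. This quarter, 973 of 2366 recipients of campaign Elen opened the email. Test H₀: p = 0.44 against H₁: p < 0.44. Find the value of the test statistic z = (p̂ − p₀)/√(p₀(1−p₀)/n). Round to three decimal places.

p̂ = 973/2366 ≈ 0.411243.
Under H₀, SE = √(0.44·0.56/2366) = √(0.000104142) = 0.010205.
z = (0.411243 − 0.44)/0.010205 = -0.028757/0.010205 = -2.818.

z = -2.818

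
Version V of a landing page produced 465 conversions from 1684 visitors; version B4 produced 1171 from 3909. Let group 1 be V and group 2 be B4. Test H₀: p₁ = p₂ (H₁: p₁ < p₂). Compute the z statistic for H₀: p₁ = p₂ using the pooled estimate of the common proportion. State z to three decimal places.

p̂₁ = 465/1684 ≈ 0.276128, p̂₂ = 1171/3909 ≈ 0.299565.
Pooled p̂ = (465+1171)/(1684+3909) = 1636/5593 = 0.292508.
SE = √(0.206947 × 0.000849644) = 0.013260.
z = (0.276128 − 0.299565)/0.013260 = -0.023437/0.013260 = -1.767.

z = -1.767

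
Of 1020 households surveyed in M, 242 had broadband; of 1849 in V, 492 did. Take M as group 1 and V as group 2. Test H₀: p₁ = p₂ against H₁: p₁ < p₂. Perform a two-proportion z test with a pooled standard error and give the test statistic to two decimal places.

p̂₁ = 242/1020 = 0.2373, p̂₂ = 492/1849 = 0.2661.
Pooled p̂ = (242+492)/(1020+1849) = 734/2869 = 0.2558.
SE = √(0.190385 × 0.00152123) = 0.0170.
z = (0.2373 − 0.2661)/0.0170 = -0.0288/0.0170 = -1.69.

z = -1.69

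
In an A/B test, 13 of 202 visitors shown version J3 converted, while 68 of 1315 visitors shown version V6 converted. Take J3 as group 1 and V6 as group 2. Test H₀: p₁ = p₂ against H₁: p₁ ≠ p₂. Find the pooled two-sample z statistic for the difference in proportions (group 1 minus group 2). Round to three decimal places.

p̂₁ = 13/202 ≈ 0.064356, p̂₂ = 68/1315 ≈ 0.051711.
Pooled p̂ = (13+68)/(202+1315) = 81/1517 = 0.053395.
SE = √(p̂(1−p̂)(1/n₁+1/n₂)) = √(0.053395·0.946605·0.00571095) = √(0.000288653) = 0.016990.
z = (0.064356 − 0.051711)/0.016990 = 0.012645/0.016990 = 0.744.
Two-sided p-value ≈ 2·Φ(−0.744) = 0.4567.

z = 0.744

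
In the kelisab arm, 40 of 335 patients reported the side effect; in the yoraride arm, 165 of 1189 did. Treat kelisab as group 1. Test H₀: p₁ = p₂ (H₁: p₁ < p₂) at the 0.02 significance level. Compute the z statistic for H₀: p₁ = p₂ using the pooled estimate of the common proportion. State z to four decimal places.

z = -0.9177

p̂₁ = 40/335 ≈ 0.119403, p̂₂ = 165/1189 ≈ 0.138772.
Pooled p̂ = (40+165)/(335+1189) = 205/1524 = 0.134514.
SE = √(0.11642 × 0.00382612) = 0.021105.
z = (0.119403 − 0.138772)/0.021105 = -0.019369/0.021105 = -0.9177.
p-value = P(Z < -0.918) ≈ 0.1794, so at α = 0.02 we fail to reject H₀.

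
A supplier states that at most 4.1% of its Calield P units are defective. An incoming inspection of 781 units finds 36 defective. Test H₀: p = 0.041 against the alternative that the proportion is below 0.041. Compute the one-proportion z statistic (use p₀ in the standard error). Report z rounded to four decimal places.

p̂ = 36/781 ≈ 0.0460948.
Standard error under H₀: √(0.041×0.959/781) = 0.0070954.
z = (0.0460948 − 0.041)/0.0070954 = 0.0050948/0.0070954 = 0.7180.
p-value = P(Z < 0.718) ≈ 0.7636.

z = 0.7180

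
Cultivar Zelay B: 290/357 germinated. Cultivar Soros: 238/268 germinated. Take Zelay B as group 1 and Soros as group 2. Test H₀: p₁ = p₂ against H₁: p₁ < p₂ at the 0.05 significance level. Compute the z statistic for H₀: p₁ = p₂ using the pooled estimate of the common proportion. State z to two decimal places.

z = -2.59

p̂₁ = 290/357 = 0.8123, p̂₂ = 238/268 = 0.8881.
Pooled p̂ = (290+238)/(357+268) = 528/625 = 0.8448.
SE = √(p̂(1−p̂)(1/n₁+1/n₂)) = √(0.8448·0.1552·0.00653246) = √(0.000856491) = 0.0293.
z = (0.8123 − 0.8881)/0.0293 = -0.0758/0.0293 = -2.59.
p-value = P(Z < -2.588) ≈ 0.0048. With α = 0.05, reject H₀.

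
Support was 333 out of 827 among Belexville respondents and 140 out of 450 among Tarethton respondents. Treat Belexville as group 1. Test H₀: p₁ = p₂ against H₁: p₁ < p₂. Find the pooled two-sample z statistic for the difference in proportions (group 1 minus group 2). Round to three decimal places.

z = 3.236

p̂₁ = 333/827 = 0.40266, p̂₂ = 140/450 = 0.31111.
Pooled p̂ = (333+140)/(827+450) = 473/1277 = 0.37040.
SE = √(p̂(1−p̂)(1/n₁+1/n₂)) = √(0.37040·0.62960·0.00343141) = √(0.000800218) = 0.02829.
z = (0.40266 − 0.31111)/0.02829 = 0.09155/0.02829 = 3.236.
p-value = P(Z < 3.236) ≈ 0.9994.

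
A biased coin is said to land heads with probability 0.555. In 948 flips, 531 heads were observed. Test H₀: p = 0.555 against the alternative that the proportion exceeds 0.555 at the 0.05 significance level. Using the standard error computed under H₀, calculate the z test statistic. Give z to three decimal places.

p̂ = 531/948 ≈ 0.56013.
Under H₀, SE = √(0.555·0.445/948) = √(0.000260522) = 0.01614.
z = (0.56013 − 0.555)/0.01614 = 0.00513/0.01614 = 0.318.
p-value = P(Z > 0.318) ≈ 0.3754; since p > α = 0.05, fail to reject H₀.

z = 0.318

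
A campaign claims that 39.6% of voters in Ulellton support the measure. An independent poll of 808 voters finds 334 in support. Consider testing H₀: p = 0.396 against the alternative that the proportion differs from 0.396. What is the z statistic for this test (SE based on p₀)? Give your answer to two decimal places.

z = 1.01

p̂ = 334/808 = 0.4134.
Standard error under H₀: √(0.396×0.604/808) = 0.0172.
z = (0.4134 − 0.396)/0.0172 = 0.0174/0.0172 = 1.01.
Two-sided p-value ≈ 2·Φ(−1.009) = 0.3128.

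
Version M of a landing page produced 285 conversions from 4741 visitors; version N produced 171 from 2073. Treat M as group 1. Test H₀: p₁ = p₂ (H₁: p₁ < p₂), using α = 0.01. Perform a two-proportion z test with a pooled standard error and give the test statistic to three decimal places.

z = -3.401

p̂₁ = 285/4741 ≈ 0.06011, p̂₂ = 171/2073 ≈ 0.08249.
Pooled p̂ = (285+171)/(4741+2073) = 456/6814 = 0.06692.
SE = √(p̂(1−p̂)(1/n₁+1/n₂)) = √(0.06692·0.93308·0.000693319) = √(4.32926e-05) = 0.00658.
z = (0.06011 − 0.08249)/0.00658 = -0.02238/0.00658 = -3.401.
p-value = P(Z < -3.401) ≈ 0.0003. With α = 0.01, reject H₀.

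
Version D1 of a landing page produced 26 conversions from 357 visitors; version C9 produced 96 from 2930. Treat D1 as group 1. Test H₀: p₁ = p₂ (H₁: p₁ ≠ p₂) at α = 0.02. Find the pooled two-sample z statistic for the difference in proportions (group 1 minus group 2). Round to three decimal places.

z = 3.781

p̂₁ = 26/357 ≈ 0.072829, p̂₂ = 96/2930 ≈ 0.032765.
Pooled p̂ = (26+96)/(357+2930) = 122/3287 = 0.037116.
SE = √(0.0357383 × 0.00314242) = 0.010597.
z = (0.072829 − 0.032765)/0.010597 = 0.040064/0.010597 = 3.781.
p-value = 2·P(Z > 3.781) ≈ 0.0002. With α = 0.02, reject H₀.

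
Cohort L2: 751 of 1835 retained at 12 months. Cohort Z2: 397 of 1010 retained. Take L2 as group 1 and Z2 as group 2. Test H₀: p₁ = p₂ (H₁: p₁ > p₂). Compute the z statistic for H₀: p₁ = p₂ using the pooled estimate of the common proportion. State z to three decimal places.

z = 0.843

p̂₁ = 751/1835 ≈ 0.409264, p̂₂ = 397/1010 ≈ 0.393069.
Pooled p̂ = (751+397)/(1835+1010) = 1148/2845 = 0.403515.
SE = √(0.240691 × 0.00153506) = 0.019222.
z = (0.409264 − 0.393069)/0.019222 = 0.016195/0.019222 = 0.843.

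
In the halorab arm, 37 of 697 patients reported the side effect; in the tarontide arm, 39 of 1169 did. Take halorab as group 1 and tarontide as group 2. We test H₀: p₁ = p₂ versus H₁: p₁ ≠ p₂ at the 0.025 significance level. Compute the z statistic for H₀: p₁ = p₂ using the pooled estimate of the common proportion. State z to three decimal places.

p̂₁ = 37/697 = 0.05308, p̂₂ = 39/1169 = 0.03336.
Pooled p̂ = (37+39)/(697+1169) = 76/1866 = 0.04073.
SE = √(p̂(1−p̂)(1/n₁+1/n₂)) = √(0.04073·0.95927·0.00229015) = √(8.94762e-05) = 0.00946.
z = (0.05308 − 0.03336)/0.00946 = 0.01972/0.00946 = 2.085.
Two-sided p-value ≈ 2·Φ(−2.085) = 0.0371; since p > α = 0.025, fail to reject H₀.

z = 2.085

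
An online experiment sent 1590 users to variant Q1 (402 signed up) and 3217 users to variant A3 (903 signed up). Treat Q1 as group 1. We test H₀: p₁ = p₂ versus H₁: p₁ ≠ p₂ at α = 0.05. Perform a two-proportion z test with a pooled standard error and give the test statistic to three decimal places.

z = -2.044

p̂₁ = 402/1590 = 0.252830, p̂₂ = 903/3217 = 0.280696.
Pooled p̂ = (402+903)/(1590+3217) = 1305/4807 = 0.271479.
SE = √(0.197778 × 0.000939779) = 0.013633.
z = (0.252830 − 0.280696)/0.013633 = -0.027866/0.013633 = -2.044.
p-value = 2·P(Z > 2.044) ≈ 0.0410, so at α = 0.05 we reject H₀.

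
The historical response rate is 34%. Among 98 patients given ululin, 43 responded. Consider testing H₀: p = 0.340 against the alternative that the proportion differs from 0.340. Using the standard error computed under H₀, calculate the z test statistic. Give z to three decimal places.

z = 2.064

p̂ = 43/98 = 0.43878.
SE = √(p₀(1−p₀)/n) = √(0.2244/98) = 0.04785.
z = (0.43878 − 0.34)/0.04785 = 0.09878/0.04785 = 2.064.
Two-sided p-value ≈ 2·Φ(−2.064) = 0.0390.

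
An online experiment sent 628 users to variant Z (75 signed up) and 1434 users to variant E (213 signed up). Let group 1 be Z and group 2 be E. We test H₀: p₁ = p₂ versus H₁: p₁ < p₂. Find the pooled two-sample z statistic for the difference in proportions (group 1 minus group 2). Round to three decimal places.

z = -1.755

p̂₁ = 75/628 ≈ 0.11943, p̂₂ = 213/1434 ≈ 0.14854.
Pooled p̂ = (75+213)/(628+1434) = 288/2062 = 0.13967.
SE = √(0.120162 × 0.00228971) = 0.01659.
z = (0.11943 − 0.14854)/0.01659 = -0.02911/0.01659 = -1.755.
p-value = P(Z < -1.755) ≈ 0.0396.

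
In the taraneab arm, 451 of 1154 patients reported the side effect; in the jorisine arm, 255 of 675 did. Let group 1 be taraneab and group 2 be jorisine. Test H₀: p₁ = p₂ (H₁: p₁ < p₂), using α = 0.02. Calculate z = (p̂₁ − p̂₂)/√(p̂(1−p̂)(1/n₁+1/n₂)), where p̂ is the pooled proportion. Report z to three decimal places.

z = 0.553

p̂₁ = 451/1154 = 0.390815, p̂₂ = 255/675 = 0.377778.
Pooled p̂ = (451+255)/(1154+675) = 706/1829 = 0.386003.
SE = √(p̂(1−p̂)(1/n₁+1/n₂)) = √(0.386003·0.613997·0.00234803) = √(0.000556495) = 0.023590.
z = (0.390815 − 0.377778)/0.023590 = 0.013037/0.023590 = 0.553.
p-value = P(Z < 0.553) ≈ 0.7097; since p > α = 0.02, fail to reject H₀.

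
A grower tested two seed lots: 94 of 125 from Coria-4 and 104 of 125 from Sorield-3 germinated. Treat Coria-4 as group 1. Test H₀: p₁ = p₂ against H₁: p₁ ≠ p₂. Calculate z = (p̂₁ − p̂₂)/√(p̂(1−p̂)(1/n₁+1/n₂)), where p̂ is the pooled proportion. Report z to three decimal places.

p̂₁ = 94/125 = 0.75200, p̂₂ = 104/125 = 0.83200.
Pooled p̂ = (94+104)/(125+125) = 198/250 = 0.79200.
SE = √(p̂(1−p̂)(1/n₁+1/n₂)) = √(0.79200·0.20800·0.016) = √(0.00263578) = 0.05134.
z = (0.75200 − 0.83200)/0.05134 = -0.08000/0.05134 = -1.558.

z = -1.558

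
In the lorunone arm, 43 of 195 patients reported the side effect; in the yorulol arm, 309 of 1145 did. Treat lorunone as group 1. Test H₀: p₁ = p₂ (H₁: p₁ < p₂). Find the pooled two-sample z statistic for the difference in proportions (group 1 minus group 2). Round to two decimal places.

z = -1.45

p̂₁ = 43/195 ≈ 0.2205, p̂₂ = 309/1145 ≈ 0.2699.
Pooled p̂ = (43+309)/(195+1145) = 352/1340 = 0.2627.
SE = √(0.193682 × 0.00600157) = 0.0341.
z = (0.2205 − 0.2699)/0.0341 = -0.0494/0.0341 = -1.45.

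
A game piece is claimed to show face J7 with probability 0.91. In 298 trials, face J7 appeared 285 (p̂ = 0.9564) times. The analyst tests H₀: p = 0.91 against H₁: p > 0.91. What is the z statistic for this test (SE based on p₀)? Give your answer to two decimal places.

z = 2.80

p̂ = 285/298 ≈ 0.9564.
Under H₀, SE = √(0.91·0.09/298) = √(0.000274832) = 0.0166.
z = (0.9564 − 0.91)/0.0166 = 0.0464/0.0166 = 2.80.
p-value = P(Z > 2.797) ≈ 0.0026.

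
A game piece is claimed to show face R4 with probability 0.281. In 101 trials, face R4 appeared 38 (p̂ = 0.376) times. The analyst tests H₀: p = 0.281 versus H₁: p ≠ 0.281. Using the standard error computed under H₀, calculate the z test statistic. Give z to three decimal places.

p̂ = 38/101 ≈ 0.37624.
Standard error under H₀: √(0.281×0.719/101) = 0.04473.
z = (0.37624 − 0.281)/0.04473 = 0.09524/0.04473 = 2.129.

z = 2.129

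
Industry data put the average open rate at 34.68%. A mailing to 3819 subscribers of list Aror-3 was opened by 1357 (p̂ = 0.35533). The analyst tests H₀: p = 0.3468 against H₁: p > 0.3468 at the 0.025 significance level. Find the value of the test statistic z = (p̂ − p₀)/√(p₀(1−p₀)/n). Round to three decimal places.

p̂ = 1357/3819 = 0.355329.
Under H₀, SE = √(0.3468·0.6532/3819) = √(5.93165e-05) = 0.007702.
z = (0.355329 − 0.3468)/0.007702 = 0.008529/0.007702 = 1.107.
p-value = P(Z > 1.107) ≈ 0.1341, so at α = 0.025 we fail to reject H₀.

z = 1.107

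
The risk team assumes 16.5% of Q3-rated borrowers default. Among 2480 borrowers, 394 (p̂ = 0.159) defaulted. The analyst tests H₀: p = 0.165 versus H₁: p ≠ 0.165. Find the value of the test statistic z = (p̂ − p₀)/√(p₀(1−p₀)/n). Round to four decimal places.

p̂ = 394/2480 = 0.1588710.
Standard error under H₀: √(0.165×0.835/2480) = 0.0074535.
z = (0.1588710 − 0.165)/0.0074535 = -0.0061290/0.0074535 = -0.8223.
p-value = 2·P(Z > 0.822) ≈ 0.4109.

z = -0.8223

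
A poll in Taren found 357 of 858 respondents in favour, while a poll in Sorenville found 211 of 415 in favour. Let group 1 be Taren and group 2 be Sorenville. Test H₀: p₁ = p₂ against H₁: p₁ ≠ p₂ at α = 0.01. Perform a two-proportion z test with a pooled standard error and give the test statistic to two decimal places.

p̂₁ = 357/858 ≈ 0.4161, p̂₂ = 211/415 ≈ 0.5084.
Pooled p̂ = (357+211)/(858+415) = 568/1273 = 0.4462.
SE = √(0.247104 × 0.00357514) = 0.0297.
z = (0.4161 − 0.5084)/0.0297 = -0.0923/0.0297 = -3.11.
Two-sided p-value ≈ 2·Φ(−3.107) = 0.0019; since p < α = 0.01, reject H₀.

z = -3.11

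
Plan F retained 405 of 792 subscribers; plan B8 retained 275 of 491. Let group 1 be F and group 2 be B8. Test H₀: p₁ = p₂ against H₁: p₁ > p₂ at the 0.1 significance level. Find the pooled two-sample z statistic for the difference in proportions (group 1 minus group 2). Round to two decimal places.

z = -1.70

p̂₁ = 405/792 = 0.5114, p̂₂ = 275/491 = 0.5601.
Pooled p̂ = (405+275)/(792+491) = 680/1283 = 0.5300.
SE = √(0.2491 × 0.00329929) = 0.0287.
z = (0.5114 − 0.5601)/0.0287 = -0.0487/0.0287 = -1.70.
p-value = P(Z > -1.699) ≈ 0.9554. With α = 0.1, fail to reject H₀.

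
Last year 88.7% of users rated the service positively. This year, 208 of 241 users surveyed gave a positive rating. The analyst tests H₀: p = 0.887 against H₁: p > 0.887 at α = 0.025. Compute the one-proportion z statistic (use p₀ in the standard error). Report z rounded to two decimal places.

p̂ = 208/241 ≈ 0.8631.
Standard error under H₀: √(0.887×0.113/241) = 0.0204.
z = (0.8631 − 0.887)/0.0204 = -0.0239/0.0204 = -1.17.
p-value = P(Z > -1.173) ≈ 0.8797; since p > α = 0.025, fail to reject H₀.

z = -1.17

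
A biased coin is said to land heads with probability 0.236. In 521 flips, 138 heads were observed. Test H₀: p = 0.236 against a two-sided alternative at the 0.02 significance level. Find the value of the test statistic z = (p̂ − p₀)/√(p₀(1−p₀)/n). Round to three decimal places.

p̂ = 138/521 = 0.264875.
SE = √(p₀(1−p₀)/n) = √(0.1803/521) = 0.018603.
z = (0.264875 − 0.236)/0.018603 = 0.028875/0.018603 = 1.552.
p-value = 2·P(Z > 1.552) ≈ 0.1206, so at α = 0.02 we fail to reject H₀.

z = 1.552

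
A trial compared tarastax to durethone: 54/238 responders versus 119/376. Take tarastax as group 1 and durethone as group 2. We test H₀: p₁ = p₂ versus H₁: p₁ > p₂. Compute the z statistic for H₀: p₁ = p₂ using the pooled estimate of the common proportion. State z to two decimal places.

p̂₁ = 54/238 = 0.2269, p̂₂ = 119/376 = 0.3165.
Pooled p̂ = (54+119)/(238+376) = 173/614 = 0.2818.
SE = √(p̂(1−p̂)(1/n₁+1/n₂)) = √(0.2818·0.7182·0.00686126) = √(0.00138852) = 0.0373.
z = (0.2269 − 0.3165)/0.0373 = -0.0896/0.0373 = -2.40.
p-value = P(Z > -2.405) ≈ 0.9919.

z = -2.40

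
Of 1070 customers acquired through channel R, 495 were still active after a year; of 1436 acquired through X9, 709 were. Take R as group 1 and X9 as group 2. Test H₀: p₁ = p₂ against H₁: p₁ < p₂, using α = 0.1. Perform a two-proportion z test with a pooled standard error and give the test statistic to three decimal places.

p̂₁ = 495/1070 = 0.46262, p̂₂ = 709/1436 = 0.49373.
Pooled p̂ = (495+709)/(1070+1436) = 1204/2506 = 0.48045.
SE = √(0.249618 × 0.00163096) = 0.02018.
z = (0.46262 − 0.49373)/0.02018 = -0.03111/0.02018 = -1.542.
p-value = P(Z < -1.542) ≈ 0.0615, so at α = 0.1 we reject H₀.

z = -1.542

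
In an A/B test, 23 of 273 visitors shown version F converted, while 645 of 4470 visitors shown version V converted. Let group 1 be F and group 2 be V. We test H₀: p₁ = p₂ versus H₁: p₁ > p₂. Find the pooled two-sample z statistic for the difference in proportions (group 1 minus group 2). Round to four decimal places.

p̂₁ = 23/273 ≈ 0.084249, p̂₂ = 645/4470 ≈ 0.144295.
Pooled p̂ = (23+645)/(273+4470) = 668/4743 = 0.140839.
SE = √(p̂(1−p̂)(1/n₁+1/n₂)) = √(0.140839·0.859161·0.00388672) = √(0.000470306) = 0.021687.
z = (0.084249 − 0.144295)/0.021687 = -0.060046/0.021687 = -2.7688.
p-value = P(Z > -2.769) ≈ 0.9972.

z = -2.7688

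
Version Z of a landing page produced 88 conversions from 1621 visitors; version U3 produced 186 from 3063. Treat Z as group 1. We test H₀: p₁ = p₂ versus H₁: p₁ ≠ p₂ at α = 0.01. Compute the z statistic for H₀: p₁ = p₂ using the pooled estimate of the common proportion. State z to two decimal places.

p̂₁ = 88/1621 = 0.0543, p̂₂ = 186/3063 = 0.0607.
Pooled p̂ = (88+186)/(1621+3063) = 274/4684 = 0.0585.
SE = √(0.0550751 × 0.00094338) = 0.0072.
z = (0.0543 − 0.0607)/0.0072 = -0.0064/0.0072 = -0.89.
Two-sided p-value ≈ 2·Φ(−0.893) = 0.3718. With α = 0.01, fail to reject H₀.

z = -0.89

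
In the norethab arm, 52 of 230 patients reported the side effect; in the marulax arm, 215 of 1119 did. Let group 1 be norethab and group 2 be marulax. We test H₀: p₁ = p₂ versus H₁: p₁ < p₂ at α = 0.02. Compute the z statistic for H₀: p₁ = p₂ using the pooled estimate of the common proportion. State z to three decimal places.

z = 1.177

p̂₁ = 52/230 = 0.22609, p̂₂ = 215/1119 = 0.19214.
Pooled p̂ = (52+215)/(230+1119) = 267/1349 = 0.19792.
SE = √(0.15875 × 0.00524148) = 0.02885.
z = (0.22609 − 0.19214)/0.02885 = 0.03395/0.02885 = 1.177.
p-value = P(Z < 1.177) ≈ 0.8804. With α = 0.02, fail to reject H₀.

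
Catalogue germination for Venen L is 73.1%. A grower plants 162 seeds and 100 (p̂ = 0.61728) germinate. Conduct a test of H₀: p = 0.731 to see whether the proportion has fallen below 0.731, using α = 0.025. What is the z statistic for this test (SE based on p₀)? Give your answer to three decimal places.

p̂ = 100/162 ≈ 0.61728.
SE = √(p₀(1−p₀)/n) = √(0.19664/162) = 0.03484.
z = (0.61728 − 0.731)/0.03484 = -0.11372/0.03484 = -3.264.
p-value = P(Z < -3.264) ≈ 0.0005. With α = 0.025, reject H₀.

z = -3.264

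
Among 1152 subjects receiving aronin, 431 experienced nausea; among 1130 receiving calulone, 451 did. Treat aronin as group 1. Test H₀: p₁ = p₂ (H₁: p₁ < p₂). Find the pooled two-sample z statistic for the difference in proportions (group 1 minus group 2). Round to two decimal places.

z = -1.23

p̂₁ = 431/1152 ≈ 0.3741, p̂₂ = 451/1130 ≈ 0.3991.
Pooled p̂ = (431+451)/(1152+1130) = 882/2282 = 0.3865.
SE = √(0.237118 × 0.00175301) = 0.0204.
z = (0.3741 − 0.3991)/0.0204 = -0.0250/0.0204 = -1.23.
p-value = P(Z < -1.225) ≈ 0.1102.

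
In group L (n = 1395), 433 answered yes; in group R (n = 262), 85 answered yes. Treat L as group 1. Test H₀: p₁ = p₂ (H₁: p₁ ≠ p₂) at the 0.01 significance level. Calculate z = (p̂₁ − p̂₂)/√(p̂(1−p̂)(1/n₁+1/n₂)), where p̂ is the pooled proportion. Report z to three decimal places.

p̂₁ = 433/1395 = 0.31039, p̂₂ = 85/262 = 0.32443.
Pooled p̂ = (433+85)/(1395+262) = 518/1657 = 0.31261.
SE = √(p̂(1−p̂)(1/n₁+1/n₂)) = √(0.31261·0.68739·0.00453364) = √(0.000974216) = 0.03121.
z = (0.31039 − 0.32443)/0.03121 = -0.01404/0.03121 = -0.450.
p-value = 2·P(Z > 0.450) ≈ 0.6530. With α = 0.01, fail to reject H₀.

z = -0.450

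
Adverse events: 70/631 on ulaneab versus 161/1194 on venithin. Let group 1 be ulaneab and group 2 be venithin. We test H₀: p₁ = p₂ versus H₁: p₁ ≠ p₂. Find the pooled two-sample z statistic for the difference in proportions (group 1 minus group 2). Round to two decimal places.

p̂₁ = 70/631 ≈ 0.1109, p̂₂ = 161/1194 ≈ 0.1348.
Pooled p̂ = (70+161)/(631+1194) = 231/1825 = 0.1266.
SE = √(p̂(1−p̂)(1/n₁+1/n₂)) = √(0.1266·0.8734·0.00242231) = √(0.000267796) = 0.0164.
z = (0.1109 − 0.1348)/0.0164 = -0.0239/0.0164 = -1.46.

z = -1.46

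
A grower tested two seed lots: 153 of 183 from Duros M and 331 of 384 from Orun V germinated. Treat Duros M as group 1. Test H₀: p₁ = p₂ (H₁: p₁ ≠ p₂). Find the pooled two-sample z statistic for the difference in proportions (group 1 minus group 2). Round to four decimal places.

p̂₁ = 153/183 ≈ 0.836066, p̂₂ = 331/384 ≈ 0.861979.
Pooled p̂ = (153+331)/(183+384) = 484/567 = 0.853616.
SE = √(p̂(1−p̂)(1/n₁+1/n₂)) = √(0.853616·0.146384·0.00806865) = √(0.00100823) = 0.031753.
z = (0.836066 − 0.861979)/0.031753 = -0.025913/0.031753 = -0.8161.
p-value = 2·P(Z > 0.816) ≈ 0.4144.

z = -0.8161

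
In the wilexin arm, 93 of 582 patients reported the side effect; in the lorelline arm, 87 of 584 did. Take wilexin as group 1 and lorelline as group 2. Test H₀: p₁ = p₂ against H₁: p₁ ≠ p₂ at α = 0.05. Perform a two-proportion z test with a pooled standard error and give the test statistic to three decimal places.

p̂₁ = 93/582 ≈ 0.15979, p̂₂ = 87/584 ≈ 0.14897.
Pooled p̂ = (93+87)/(582+584) = 180/1166 = 0.15437.
SE = √(p̂(1−p̂)(1/n₁+1/n₂)) = √(0.15437·0.84563·0.00343054) = √(0.000447832) = 0.02116.
z = (0.15979 − 0.14897)/0.02116 = 0.01082/0.02116 = 0.511.
Two-sided p-value ≈ 2·Φ(−0.511) = 0.6091. With α = 0.05, fail to reject H₀.

z = 0.511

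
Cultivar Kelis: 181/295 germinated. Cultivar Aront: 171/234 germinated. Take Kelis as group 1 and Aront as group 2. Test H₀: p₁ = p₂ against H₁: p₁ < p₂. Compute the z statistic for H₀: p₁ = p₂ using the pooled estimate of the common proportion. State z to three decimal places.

p̂₁ = 181/295 ≈ 0.613559, p̂₂ = 171/234 ≈ 0.730769.
Pooled p̂ = (181+171)/(295+234) = 352/529 = 0.665406.
SE = √(p̂(1−p̂)(1/n₁+1/n₂)) = √(0.665406·0.334594·0.00766333) = √(0.00170617) = 0.041306.
z = (0.613559 − 0.730769)/0.041306 = -0.117210/0.041306 = -2.838.
p-value = P(Z < -2.838) ≈ 0.0023.

z = -2.838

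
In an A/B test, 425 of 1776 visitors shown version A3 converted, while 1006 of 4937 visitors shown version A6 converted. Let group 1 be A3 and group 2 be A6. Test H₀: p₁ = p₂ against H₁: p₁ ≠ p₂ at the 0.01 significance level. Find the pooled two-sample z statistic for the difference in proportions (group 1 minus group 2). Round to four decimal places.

p̂₁ = 425/1776 ≈ 0.2393018, p̂₂ = 1006/4937 ≈ 0.2037675.
Pooled p̂ = (425+1006)/(1776+4937) = 1431/6713 = 0.2131685.
SE = √(0.167728 × 0.000765615) = 0.0113320.
z = (0.2393018 − 0.2037675)/0.0113320 = 0.0355343/0.0113320 = 3.1357.
p-value = 2·P(Z > 3.136) ≈ 0.0017. With α = 0.01, reject H₀.

z = 3.1357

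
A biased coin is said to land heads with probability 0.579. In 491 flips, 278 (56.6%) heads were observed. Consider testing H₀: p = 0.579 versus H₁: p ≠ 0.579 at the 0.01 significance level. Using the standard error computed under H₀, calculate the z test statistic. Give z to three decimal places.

z = -0.575

p̂ = 278/491 ≈ 0.56619.
Under H₀, SE = √(0.579·0.421/491) = √(0.000496454) = 0.02228.
z = (0.56619 − 0.579)/0.02228 = -0.01281/0.02228 = -0.575.
Two-sided p-value ≈ 2·Φ(−0.575) = 0.5654; since p > α = 0.01, fail to reject H₀.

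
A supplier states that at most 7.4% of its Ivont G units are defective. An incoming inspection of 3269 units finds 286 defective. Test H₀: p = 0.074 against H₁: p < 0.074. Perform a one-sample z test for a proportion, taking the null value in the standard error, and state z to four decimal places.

p̂ = 286/3269 ≈ 0.0874885.
Standard error under H₀: √(0.074×0.926/3269) = 0.0045784.
z = (0.0874885 − 0.074)/0.0045784 = 0.0134885/0.0045784 = 2.9461.
p-value = P(Z < 2.946) ≈ 0.9984.

z = 2.9461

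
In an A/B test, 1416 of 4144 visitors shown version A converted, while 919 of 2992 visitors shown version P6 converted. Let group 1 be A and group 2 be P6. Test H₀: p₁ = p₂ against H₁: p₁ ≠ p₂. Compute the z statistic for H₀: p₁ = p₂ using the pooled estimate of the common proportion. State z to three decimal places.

z = 3.069

p̂₁ = 1416/4144 = 0.341699, p̂₂ = 919/2992 = 0.307152.
Pooled p̂ = (1416+919)/(4144+2992) = 2335/7136 = 0.327214.
SE = √(p̂(1−p̂)(1/n₁+1/n₂)) = √(0.327214·0.672786·0.000575537) = √(0.000126702) = 0.011256.
z = (0.341699 − 0.307152)/0.011256 = 0.034547/0.011256 = 3.069.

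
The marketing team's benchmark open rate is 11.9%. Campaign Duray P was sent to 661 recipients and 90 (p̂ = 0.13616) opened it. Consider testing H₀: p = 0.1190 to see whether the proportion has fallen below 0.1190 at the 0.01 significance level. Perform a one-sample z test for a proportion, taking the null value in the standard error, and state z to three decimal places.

z = 1.362

p̂ = 90/661 = 0.136157.
Under H₀, SE = √(0.119·0.881/661) = √(0.000158607) = 0.012594.
z = (0.136157 − 0.119)/0.012594 = 0.017157/0.012594 = 1.362.
p-value = P(Z < 1.362) ≈ 0.9135, so at α = 0.01 we fail to reject H₀.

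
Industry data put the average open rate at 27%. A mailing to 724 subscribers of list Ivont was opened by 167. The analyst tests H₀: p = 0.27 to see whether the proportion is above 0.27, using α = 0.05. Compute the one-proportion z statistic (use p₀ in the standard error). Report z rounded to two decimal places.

z = -2.38

p̂ = 167/724 ≈ 0.2307.
SE = √(p₀(1−p₀)/n) = √(0.1971/724) = 0.0165.
z = (0.2307 − 0.27)/0.0165 = -0.0393/0.0165 = -2.38.
p-value = P(Z > -2.384) ≈ 0.9914, so at α = 0.05 we fail to reject H₀.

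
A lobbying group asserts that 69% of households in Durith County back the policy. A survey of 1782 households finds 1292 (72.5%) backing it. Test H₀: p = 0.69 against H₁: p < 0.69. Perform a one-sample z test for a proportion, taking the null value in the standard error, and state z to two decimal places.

p̂ = 1292/1782 = 0.72503.
Standard error under H₀: √(0.69×0.31/1782) = 0.01096.
z = (0.72503 − 0.69)/0.01096 = 0.03503/0.01096 = 3.20.
p-value = P(Z < 3.197) ≈ 0.9993.

z = 3.20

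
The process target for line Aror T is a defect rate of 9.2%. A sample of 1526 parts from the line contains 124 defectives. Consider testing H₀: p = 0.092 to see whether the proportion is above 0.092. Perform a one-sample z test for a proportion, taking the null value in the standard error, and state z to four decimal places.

z = -1.4518

p̂ = 124/1526 ≈ 0.081258.
SE = √(p₀(1−p₀)/n) = √(0.083536/1526) = 0.007399.
z = (0.081258 − 0.092)/0.007399 = -0.010742/0.007399 = -1.4518.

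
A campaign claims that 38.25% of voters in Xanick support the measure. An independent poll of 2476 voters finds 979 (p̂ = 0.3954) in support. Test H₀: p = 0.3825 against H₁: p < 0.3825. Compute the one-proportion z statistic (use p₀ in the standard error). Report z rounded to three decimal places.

z = 1.320

p̂ = 979/2476 ≈ 0.39540.
Standard error under H₀: √(0.3825×0.6175/2476) = 0.00977.
z = (0.39540 − 0.3825)/0.00977 = 0.01290/0.00977 = 1.320.
p-value = P(Z < 1.320) ≈ 0.9066.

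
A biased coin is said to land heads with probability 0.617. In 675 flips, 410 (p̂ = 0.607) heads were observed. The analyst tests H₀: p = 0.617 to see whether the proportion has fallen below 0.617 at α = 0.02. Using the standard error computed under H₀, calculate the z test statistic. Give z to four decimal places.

z = -0.5127

p̂ = 410/675 ≈ 0.607407.
SE = √(p₀(1−p₀)/n) = √(0.23631/675) = 0.018711.
z = (0.607407 − 0.617)/0.018711 = -0.009593/0.018711 = -0.5127.
p-value = P(Z < -0.513) ≈ 0.3041. With α = 0.02, fail to reject H₀.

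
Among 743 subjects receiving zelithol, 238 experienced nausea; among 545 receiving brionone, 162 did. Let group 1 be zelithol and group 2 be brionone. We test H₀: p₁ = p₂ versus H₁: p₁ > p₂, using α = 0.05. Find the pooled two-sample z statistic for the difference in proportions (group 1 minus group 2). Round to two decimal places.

z = 0.88

p̂₁ = 238/743 ≈ 0.32032, p̂₂ = 162/545 ≈ 0.29725.
Pooled p̂ = (238+162)/(743+545) = 400/1288 = 0.31056.
SE = √(p̂(1−p̂)(1/n₁+1/n₂)) = √(0.31056·0.68944·0.00318076) = √(0.000681039) = 0.02610.
z = (0.32032 − 0.29725)/0.02610 = 0.02307/0.02610 = 0.88.
p-value = P(Z > 0.884) ≈ 0.1883; since p > α = 0.05, fail to reject H₀.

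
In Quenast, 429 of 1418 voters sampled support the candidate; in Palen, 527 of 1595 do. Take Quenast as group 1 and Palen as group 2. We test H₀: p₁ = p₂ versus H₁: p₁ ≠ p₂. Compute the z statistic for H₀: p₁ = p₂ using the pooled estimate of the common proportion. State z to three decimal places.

p̂₁ = 429/1418 ≈ 0.302539, p̂₂ = 527/1595 ≈ 0.330408.
Pooled p̂ = (429+527)/(1418+1595) = 956/3013 = 0.317292.
SE = √(0.216618 × 0.00133218) = 0.016987.
z = (0.302539 − 0.330408)/0.016987 = -0.027869/0.016987 = -1.641.
p-value = 2·P(Z > 1.641) ≈ 0.1009.

z = -1.641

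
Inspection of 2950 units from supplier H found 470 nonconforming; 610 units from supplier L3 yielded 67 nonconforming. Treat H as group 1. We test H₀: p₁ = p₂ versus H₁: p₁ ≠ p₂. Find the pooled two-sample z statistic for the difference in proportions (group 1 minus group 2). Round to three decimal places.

p̂₁ = 470/2950 = 0.159322, p̂₂ = 67/610 = 0.109836.
Pooled p̂ = (470+67)/(2950+610) = 537/3560 = 0.150843.
SE = √(p̂(1−p̂)(1/n₁+1/n₂)) = √(0.150843·0.849157·0.00197833) = √(0.000253402) = 0.015919.
z = (0.159322 − 0.109836)/0.015919 = 0.049486/0.015919 = 3.109.
Two-sided p-value ≈ 2·Φ(−3.109) = 0.0019.

z = 3.109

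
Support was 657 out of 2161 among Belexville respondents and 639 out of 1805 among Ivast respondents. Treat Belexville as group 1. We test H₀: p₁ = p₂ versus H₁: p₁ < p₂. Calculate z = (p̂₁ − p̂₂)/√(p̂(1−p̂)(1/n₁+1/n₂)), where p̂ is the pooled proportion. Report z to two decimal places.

z = -3.34

p̂₁ = 657/2161 ≈ 0.30403, p̂₂ = 639/1805 ≈ 0.35402.
Pooled p̂ = (657+639)/(2161+1805) = 1296/3966 = 0.32678.
SE = √(p̂(1−p̂)(1/n₁+1/n₂)) = √(0.32678·0.67322·0.00101677) = √(0.000223682) = 0.01496.
z = (0.30403 − 0.35402)/0.01496 = -0.04999/0.01496 = -3.34.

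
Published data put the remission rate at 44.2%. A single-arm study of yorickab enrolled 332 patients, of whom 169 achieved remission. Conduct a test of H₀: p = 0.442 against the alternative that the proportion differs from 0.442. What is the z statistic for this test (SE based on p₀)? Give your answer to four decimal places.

z = 2.4595

p̂ = 169/332 ≈ 0.509036.
SE = √(p₀(1−p₀)/n) = √(0.24664/332) = 0.027256.
z = (0.509036 − 0.442)/0.027256 = 0.067036/0.027256 = 2.4595.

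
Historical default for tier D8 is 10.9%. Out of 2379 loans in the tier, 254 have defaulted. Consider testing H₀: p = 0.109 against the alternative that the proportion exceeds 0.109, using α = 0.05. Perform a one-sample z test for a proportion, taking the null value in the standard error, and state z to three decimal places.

z = -0.349

p̂ = 254/2379 ≈ 0.10677.
SE = √(p₀(1−p₀)/n) = √(0.097119/2379) = 0.00639.
z = (0.10677 − 0.109)/0.00639 = -0.00223/0.00639 = -0.349.
p-value = P(Z > -0.349) ≈ 0.6366, so at α = 0.05 we fail to reject H₀.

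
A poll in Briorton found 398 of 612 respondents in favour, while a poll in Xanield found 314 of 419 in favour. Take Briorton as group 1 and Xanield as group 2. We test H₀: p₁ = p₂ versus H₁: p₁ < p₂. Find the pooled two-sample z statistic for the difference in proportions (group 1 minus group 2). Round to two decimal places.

p̂₁ = 398/612 ≈ 0.6503, p̂₂ = 314/419 ≈ 0.7494.
Pooled p̂ = (398+314)/(612+419) = 712/1031 = 0.6906.
SE = √(p̂(1−p̂)(1/n₁+1/n₂)) = √(0.6906·0.3094·0.00402062) = √(0.000859106) = 0.0293.
z = (0.6503 − 0.7494)/0.0293 = -0.0991/0.0293 = -3.38.

z = -3.38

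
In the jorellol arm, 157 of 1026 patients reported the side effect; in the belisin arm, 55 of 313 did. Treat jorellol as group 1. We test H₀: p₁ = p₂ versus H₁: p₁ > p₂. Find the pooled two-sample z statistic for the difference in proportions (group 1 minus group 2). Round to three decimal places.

z = -0.963

p̂₁ = 157/1026 ≈ 0.15302, p̂₂ = 55/313 ≈ 0.17572.
Pooled p̂ = (157+55)/(1026+313) = 212/1339 = 0.15833.
SE = √(0.13326 × 0.00416955) = 0.02357.
z = (0.15302 − 0.17572)/0.02357 = -0.02270/0.02357 = -0.963.
p-value = P(Z > -0.963) ≈ 0.8322.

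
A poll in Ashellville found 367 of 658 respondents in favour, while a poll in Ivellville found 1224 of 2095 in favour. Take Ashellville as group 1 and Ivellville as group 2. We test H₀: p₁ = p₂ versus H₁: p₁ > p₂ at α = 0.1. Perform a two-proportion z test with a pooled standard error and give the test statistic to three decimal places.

z = -1.201

p̂₁ = 367/658 ≈ 0.55775, p̂₂ = 1224/2095 ≈ 0.58425.
Pooled p̂ = (367+1224)/(658+2095) = 1591/2753 = 0.57792.
SE = √(0.243929 × 0.00199708) = 0.02207.
z = (0.55775 − 0.58425)/0.02207 = -0.02650/0.02207 = -1.201.
p-value = P(Z > -1.201) ≈ 0.8850. With α = 0.1, fail to reject H₀.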